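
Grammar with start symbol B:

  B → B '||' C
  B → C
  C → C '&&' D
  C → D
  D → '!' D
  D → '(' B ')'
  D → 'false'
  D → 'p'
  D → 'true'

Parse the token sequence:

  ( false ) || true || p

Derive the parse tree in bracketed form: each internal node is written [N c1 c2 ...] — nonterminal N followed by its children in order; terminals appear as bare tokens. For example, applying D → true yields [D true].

[B [B [B [C [D ( [B [C [D false]]] )]]] || [C [D true]]] || [C [D p]]]

B
B || C
B || C || C
C || C || C
D || C || C
( B ) || C || C
( C ) || C || C
( D ) || C || C
( false ) || C || C
( false ) || D || C
( false ) || true || C
( false ) || true || D
( false ) || true || p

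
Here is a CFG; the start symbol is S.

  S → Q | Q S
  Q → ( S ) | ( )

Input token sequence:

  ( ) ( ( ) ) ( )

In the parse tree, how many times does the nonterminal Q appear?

4

[S [Q ( )] [S [Q ( [S [Q ( )]] )] [S [Q ( )]]]]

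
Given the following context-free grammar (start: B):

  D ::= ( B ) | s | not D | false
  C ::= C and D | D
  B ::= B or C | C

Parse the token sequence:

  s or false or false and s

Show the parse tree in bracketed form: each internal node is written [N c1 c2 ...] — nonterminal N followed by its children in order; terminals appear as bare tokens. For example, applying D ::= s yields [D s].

[B [B [B [C [D s]]] or [C [D false]]] or [C [C [D false]] and [D s]]]

B
B or C
B or C or C
C or C or C
D or C or C
s or C or C
s or D or C
s or false or C
s or false or C and D
s or false or D and D
s or false or false and D
s or false or false and s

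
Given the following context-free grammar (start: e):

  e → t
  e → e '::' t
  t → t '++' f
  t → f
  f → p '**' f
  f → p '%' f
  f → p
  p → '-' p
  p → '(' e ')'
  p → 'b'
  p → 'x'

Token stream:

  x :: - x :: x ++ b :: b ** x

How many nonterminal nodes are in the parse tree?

22

[e [e [e [e [t [f [p x]]]] :: [t [f [p - [p x]]]]] :: [t [t [f [p x]]] ++ [f [p b]]]] :: [t [f [p b] ** [f [p x]]]]]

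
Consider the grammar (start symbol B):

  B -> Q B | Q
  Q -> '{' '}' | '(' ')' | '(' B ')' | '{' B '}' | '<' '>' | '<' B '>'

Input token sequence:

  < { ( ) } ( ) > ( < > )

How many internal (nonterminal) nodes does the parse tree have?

[B [Q < [B [Q { [B [Q ( )]] }] [B [Q ( )]]] >] [B [Q ( [B [Q < >]] )]]]

12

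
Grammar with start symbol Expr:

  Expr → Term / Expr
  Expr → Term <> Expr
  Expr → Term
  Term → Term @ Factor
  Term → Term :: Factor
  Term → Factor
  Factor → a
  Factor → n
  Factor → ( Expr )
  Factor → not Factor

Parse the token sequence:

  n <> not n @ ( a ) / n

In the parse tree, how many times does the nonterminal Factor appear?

6

[Expr [Term [Factor n]] <> [Expr [Term [Term [Factor not [Factor n]]] @ [Factor ( [Expr [Term [Factor a]]] )]] / [Expr [Term [Factor n]]]]]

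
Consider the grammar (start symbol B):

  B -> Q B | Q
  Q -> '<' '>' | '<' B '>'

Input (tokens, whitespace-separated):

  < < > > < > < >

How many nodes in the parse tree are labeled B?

[B [Q < [B [Q < >]] >] [B [Q < >] [B [Q < >]]]]

4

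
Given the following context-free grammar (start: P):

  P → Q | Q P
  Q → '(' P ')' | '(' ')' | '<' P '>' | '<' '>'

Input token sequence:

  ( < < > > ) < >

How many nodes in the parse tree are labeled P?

[P [Q ( [P [Q < [P [Q < >]] >]] )] [P [Q < >]]]

4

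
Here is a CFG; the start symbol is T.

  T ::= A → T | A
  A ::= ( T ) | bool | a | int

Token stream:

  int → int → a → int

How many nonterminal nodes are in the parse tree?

8

[T [A int] → [T [A int] → [T [A a] → [T [A int]]]]]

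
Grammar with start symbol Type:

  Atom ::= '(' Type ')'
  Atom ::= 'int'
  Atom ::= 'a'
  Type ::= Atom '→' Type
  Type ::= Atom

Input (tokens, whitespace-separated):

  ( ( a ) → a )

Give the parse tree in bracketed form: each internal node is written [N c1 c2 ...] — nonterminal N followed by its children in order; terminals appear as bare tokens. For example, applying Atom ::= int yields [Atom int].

[Type [Atom ( [Type [Atom ( [Type [Atom a]] )] → [Type [Atom a]]] )]]

Type
Atom
( Type )
( Atom → Type )
( ( Type ) → Type )
( ( Atom ) → Type )
( ( a ) → Type )
( ( a ) → Atom )
( ( a ) → a )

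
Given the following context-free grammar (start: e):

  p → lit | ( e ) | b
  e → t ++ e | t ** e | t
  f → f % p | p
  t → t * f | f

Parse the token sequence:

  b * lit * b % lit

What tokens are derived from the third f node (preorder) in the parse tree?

[e [t [t [t [f [p b]]] * [f [p lit]]] * [f [f [p b]] % [p lit]]]]

b % lit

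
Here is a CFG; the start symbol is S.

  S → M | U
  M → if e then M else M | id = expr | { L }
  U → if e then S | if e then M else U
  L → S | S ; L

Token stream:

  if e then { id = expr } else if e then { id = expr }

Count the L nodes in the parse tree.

[S [U if e then [M { [L [S [M id = expr]]] }] else [U if e then [S [M { [L [S [M id = expr]]] }]]]]]

2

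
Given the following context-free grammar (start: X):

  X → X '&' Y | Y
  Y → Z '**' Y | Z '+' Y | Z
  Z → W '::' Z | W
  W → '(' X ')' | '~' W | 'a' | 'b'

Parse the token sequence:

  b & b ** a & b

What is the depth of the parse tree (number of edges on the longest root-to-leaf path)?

[X [X [X [Y [Z [W b]]]] & [Y [Z [W b]] ** [Y [Z [W a]]]]] & [Y [Z [W b]]]]

6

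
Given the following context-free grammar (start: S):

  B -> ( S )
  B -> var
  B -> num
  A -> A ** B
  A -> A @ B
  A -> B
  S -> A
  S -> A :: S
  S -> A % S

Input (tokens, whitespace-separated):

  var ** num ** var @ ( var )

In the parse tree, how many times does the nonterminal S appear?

[S [A [A [A [A [B var]] ** [B num]] ** [B var]] @ [B ( [S [A [B var]]] )]]]

2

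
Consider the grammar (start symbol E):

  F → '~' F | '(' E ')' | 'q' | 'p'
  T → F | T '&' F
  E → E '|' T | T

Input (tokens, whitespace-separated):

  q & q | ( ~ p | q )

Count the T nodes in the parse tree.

[E [E [T [T [F q]] & [F q]]] | [T [F ( [E [E [T [F ~ [F p]]]] | [T [F q]]] )]]]

5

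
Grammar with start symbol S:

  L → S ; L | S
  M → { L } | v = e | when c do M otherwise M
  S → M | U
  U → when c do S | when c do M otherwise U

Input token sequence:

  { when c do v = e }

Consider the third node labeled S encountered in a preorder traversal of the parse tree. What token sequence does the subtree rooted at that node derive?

v = e

[S [M { [L [S [U when c do [S [M v = e]]]]] }]]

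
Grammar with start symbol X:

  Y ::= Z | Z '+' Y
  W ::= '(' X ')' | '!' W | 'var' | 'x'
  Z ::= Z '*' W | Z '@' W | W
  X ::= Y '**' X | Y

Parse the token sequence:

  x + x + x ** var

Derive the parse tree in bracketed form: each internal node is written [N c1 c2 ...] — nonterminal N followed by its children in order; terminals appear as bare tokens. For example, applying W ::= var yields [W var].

X
Y ** X
Z + Y ** X
W + Y ** X
x + Y ** X
x + Z + Y ** X
x + W + Y ** X
x + x + Y ** X
x + x + Z ** X
x + x + W ** X
x + x + x ** X
x + x + x ** Y
x + x + x ** Z
x + x + x ** W
x + x + x ** var

[X [Y [Z [W x]] + [Y [Z [W x]] + [Y [Z [W x]]]]] ** [X [Y [Z [W var]]]]]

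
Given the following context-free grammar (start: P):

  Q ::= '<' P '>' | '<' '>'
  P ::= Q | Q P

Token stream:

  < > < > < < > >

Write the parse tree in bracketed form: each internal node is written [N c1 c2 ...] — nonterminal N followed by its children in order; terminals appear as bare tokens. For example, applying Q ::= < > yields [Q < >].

[P [Q < >] [P [Q < >] [P [Q < [P [Q < >]] >]]]]

P
Q P
< > P
< > Q P
< > < > P
< > < > Q
< > < > < P >
< > < > < Q >
< > < > < < > >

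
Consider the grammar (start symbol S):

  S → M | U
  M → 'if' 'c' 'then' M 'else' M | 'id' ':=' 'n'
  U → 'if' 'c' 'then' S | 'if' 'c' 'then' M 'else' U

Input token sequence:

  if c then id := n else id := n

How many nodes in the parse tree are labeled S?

[S [M if c then [M id := n] else [M id := n]]]

1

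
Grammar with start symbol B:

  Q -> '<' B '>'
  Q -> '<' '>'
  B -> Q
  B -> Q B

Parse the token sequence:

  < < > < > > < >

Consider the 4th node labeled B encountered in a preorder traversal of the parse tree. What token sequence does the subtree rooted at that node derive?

< >

[B [Q < [B [Q < >] [B [Q < >]]] >] [B [Q < >]]]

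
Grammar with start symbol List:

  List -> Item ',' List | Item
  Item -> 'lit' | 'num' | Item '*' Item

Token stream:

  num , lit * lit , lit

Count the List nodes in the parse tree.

3

[List [Item num] , [List [Item [Item lit] * [Item lit]] , [List [Item lit]]]]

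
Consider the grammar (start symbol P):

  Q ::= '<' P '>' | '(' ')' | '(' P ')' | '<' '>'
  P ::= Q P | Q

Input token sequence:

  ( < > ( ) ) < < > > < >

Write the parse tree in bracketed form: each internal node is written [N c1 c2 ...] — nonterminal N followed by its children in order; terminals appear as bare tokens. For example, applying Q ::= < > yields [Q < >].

P
Q P
( P ) P
( Q P ) P
( < > P ) P
( < > Q ) P
( < > ( ) ) P
( < > ( ) ) Q P
( < > ( ) ) < P > P
( < > ( ) ) < Q > P
( < > ( ) ) < < > > P
( < > ( ) ) < < > > Q
( < > ( ) ) < < > > < >

[P [Q ( [P [Q < >] [P [Q ( )]]] )] [P [Q < [P [Q < >]] >] [P [Q < >]]]]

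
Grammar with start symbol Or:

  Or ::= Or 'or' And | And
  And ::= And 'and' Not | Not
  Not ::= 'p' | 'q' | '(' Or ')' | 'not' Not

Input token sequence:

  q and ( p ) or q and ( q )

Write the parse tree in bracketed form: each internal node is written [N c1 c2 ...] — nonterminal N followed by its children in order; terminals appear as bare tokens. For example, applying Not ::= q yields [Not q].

[Or [Or [And [And [Not q]] and [Not ( [Or [And [Not p]]] )]]] or [And [And [Not q]] and [Not ( [Or [And [Not q]]] )]]]

Or
Or or And
And or And
And and Not or And
Not and Not or And
q and Not or And
q and ( Or ) or And
q and ( And ) or And
q and ( Not ) or And
q and ( p ) or And
q and ( p ) or And and Not
q and ( p ) or Not and Not
q and ( p ) or q and Not
q and ( p ) or q and ( Or )
q and ( p ) or q and ( And )
q and ( p ) or q and ( Not )
q and ( p ) or q and ( q )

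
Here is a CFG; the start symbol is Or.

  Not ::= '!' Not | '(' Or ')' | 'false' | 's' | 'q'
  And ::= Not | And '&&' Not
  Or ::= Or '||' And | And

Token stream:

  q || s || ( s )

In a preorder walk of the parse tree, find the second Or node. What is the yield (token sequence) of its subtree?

q || s

[Or [Or [Or [And [Not q]]] || [And [Not s]]] || [And [Not ( [Or [And [Not s]]] )]]]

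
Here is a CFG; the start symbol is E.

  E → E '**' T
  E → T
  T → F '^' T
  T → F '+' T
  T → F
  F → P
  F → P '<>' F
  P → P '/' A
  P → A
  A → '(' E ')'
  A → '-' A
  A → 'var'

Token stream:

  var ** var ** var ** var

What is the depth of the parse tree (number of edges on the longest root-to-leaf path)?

[E [E [E [E [T [F [P [A var]]]]] ** [T [F [P [A var]]]]] ** [T [F [P [A var]]]]] ** [T [F [P [A var]]]]]

8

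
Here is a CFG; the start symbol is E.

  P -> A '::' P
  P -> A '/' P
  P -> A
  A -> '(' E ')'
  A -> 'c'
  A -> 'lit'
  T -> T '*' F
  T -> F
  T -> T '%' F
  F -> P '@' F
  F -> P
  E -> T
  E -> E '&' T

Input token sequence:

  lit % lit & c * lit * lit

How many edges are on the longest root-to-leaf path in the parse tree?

[E [E [T [T [F [P [A lit]]]] % [F [P [A lit]]]]] & [T [T [T [F [P [A c]]]] * [F [P [A lit]]]] * [F [P [A lit]]]]]

7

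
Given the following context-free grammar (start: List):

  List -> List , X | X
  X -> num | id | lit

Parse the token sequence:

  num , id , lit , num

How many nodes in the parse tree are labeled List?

4

[List [List [List [List [X num]] , [X id]] , [X lit]] , [X num]]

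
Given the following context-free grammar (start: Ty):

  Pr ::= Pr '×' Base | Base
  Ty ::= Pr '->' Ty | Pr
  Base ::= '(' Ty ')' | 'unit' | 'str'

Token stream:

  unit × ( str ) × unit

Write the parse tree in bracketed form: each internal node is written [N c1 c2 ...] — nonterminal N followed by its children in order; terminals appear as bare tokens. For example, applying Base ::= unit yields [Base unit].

[Ty [Pr [Pr [Pr [Base unit]] × [Base ( [Ty [Pr [Base str]]] )]] × [Base unit]]]

Ty
Pr
Pr × Base
Pr × Base × Base
Base × Base × Base
unit × Base × Base
unit × ( Ty ) × Base
unit × ( Pr ) × Base
unit × ( Base ) × Base
unit × ( str ) × Base
unit × ( str ) × unit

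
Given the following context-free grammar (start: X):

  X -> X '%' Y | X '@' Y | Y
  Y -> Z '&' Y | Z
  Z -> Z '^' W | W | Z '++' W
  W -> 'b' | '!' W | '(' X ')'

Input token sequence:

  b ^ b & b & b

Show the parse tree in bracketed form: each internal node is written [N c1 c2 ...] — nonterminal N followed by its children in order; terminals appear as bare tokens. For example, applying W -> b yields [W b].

X
Y
Z & Y
Z ^ W & Y
W ^ W & Y
b ^ W & Y
b ^ b & Y
b ^ b & Z & Y
b ^ b & W & Y
b ^ b & b & Y
b ^ b & b & Z
b ^ b & b & W
b ^ b & b & b

[X [Y [Z [Z [W b]] ^ [W b]] & [Y [Z [W b]] & [Y [Z [W b]]]]]]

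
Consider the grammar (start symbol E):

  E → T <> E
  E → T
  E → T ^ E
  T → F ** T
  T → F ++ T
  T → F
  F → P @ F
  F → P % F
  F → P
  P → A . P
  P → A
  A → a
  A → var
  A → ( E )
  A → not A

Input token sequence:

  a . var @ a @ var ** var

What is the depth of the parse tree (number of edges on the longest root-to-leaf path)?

7

[E [T [F [P [A a] . [P [A var]]] @ [F [P [A a]] @ [F [P [A var]]]]] ** [T [F [P [A var]]]]]]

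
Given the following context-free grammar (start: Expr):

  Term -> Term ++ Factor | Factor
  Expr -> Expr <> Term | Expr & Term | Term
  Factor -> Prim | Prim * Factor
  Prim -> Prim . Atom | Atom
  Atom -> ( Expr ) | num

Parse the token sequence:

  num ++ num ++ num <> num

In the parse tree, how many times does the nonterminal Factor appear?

4

[Expr [Expr [Term [Term [Term [Factor [Prim [Atom num]]]] ++ [Factor [Prim [Atom num]]]] ++ [Factor [Prim [Atom num]]]]] <> [Term [Factor [Prim [Atom num]]]]]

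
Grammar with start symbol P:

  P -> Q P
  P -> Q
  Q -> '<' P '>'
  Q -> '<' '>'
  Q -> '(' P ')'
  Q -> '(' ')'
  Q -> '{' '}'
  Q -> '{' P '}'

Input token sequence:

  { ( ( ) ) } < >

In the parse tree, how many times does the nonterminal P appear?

4

[P [Q { [P [Q ( [P [Q ( )]] )]] }] [P [Q < >]]]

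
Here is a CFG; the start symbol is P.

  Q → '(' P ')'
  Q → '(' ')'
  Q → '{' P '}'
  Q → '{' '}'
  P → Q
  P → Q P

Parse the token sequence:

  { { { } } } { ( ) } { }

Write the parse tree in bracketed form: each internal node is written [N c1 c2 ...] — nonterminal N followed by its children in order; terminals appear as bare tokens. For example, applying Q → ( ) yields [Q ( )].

P
Q P
{ P } P
{ Q } P
{ { P } } P
{ { Q } } P
{ { { } } } P
{ { { } } } Q P
{ { { } } } { P } P
{ { { } } } { Q } P
{ { { } } } { ( ) } P
{ { { } } } { ( ) } Q
{ { { } } } { ( ) } { }

[P [Q { [P [Q { [P [Q { }]] }]] }] [P [Q { [P [Q ( )]] }] [P [Q { }]]]]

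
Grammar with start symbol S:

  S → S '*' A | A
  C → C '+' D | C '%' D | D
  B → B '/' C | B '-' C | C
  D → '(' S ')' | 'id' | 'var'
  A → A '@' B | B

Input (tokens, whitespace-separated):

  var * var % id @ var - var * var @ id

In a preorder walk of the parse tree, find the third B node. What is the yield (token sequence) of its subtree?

var - var

[S [S [S [A [B [C [D var]]]]] * [A [A [B [C [C [D var]] % [D id]]]] @ [B [B [C [D var]]] - [C [D var]]]]] * [A [A [B [C [D var]]]] @ [B [C [D id]]]]]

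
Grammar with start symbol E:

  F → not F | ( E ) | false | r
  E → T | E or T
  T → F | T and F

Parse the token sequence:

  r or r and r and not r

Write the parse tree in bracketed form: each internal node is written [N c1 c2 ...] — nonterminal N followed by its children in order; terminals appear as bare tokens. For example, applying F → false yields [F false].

[E [E [T [F r]]] or [T [T [T [F r]] and [F r]] and [F not [F r]]]]

E
E or T
T or T
F or T
r or T
r or T and F
r or T and F and F
r or F and F and F
r or r and F and F
r or r and r and F
r or r and r and not F
r or r and r and not r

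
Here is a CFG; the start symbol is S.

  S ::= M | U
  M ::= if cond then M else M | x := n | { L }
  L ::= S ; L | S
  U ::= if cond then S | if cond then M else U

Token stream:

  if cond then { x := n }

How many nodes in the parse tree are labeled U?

1

[S [U if cond then [S [M { [L [S [M x := n]]] }]]]]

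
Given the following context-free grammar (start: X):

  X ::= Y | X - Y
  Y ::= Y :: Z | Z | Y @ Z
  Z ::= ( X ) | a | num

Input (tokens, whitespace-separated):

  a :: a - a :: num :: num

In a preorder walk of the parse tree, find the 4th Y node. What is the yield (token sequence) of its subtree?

a :: num

[X [X [Y [Y [Z a]] :: [Z a]]] - [Y [Y [Y [Z a]] :: [Z num]] :: [Z num]]]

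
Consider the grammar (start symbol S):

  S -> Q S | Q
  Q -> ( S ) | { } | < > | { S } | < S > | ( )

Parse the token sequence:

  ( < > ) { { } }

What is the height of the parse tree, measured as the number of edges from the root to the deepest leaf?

[S [Q ( [S [Q < >]] )] [S [Q { [S [Q { }]] }]]]

5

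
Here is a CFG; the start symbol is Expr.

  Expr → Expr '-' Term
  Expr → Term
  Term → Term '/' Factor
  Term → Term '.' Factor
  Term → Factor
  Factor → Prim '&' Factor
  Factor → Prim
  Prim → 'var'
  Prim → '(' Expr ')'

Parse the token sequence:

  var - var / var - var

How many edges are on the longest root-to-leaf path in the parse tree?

6

[Expr [Expr [Expr [Term [Factor [Prim var]]]] - [Term [Term [Factor [Prim var]]] / [Factor [Prim var]]]] - [Term [Factor [Prim var]]]]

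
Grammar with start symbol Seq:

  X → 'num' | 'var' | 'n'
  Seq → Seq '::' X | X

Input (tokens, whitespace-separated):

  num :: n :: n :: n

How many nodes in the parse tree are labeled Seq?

4

[Seq [Seq [Seq [Seq [X num]] :: [X n]] :: [X n]] :: [X n]]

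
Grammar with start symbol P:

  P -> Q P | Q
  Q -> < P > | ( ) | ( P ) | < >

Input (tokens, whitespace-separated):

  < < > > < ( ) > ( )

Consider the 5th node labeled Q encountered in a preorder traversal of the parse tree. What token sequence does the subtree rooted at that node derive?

( )

[P [Q < [P [Q < >]] >] [P [Q < [P [Q ( )]] >] [P [Q ( )]]]]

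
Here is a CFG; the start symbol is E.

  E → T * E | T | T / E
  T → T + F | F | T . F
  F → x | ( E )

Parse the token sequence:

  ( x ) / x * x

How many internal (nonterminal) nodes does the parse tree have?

12

[E [T [F ( [E [T [F x]]] )]] / [E [T [F x]] * [E [T [F x]]]]]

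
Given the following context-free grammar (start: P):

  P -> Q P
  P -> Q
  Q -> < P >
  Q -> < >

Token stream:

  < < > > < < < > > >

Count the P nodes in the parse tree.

5

[P [Q < [P [Q < >]] >] [P [Q < [P [Q < [P [Q < >]] >]] >]]]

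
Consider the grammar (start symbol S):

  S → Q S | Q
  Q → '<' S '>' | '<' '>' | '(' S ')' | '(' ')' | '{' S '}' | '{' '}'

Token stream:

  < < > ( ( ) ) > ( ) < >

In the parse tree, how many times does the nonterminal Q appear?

[S [Q < [S [Q < >] [S [Q ( [S [Q ( )]] )]]] >] [S [Q ( )] [S [Q < >]]]]

6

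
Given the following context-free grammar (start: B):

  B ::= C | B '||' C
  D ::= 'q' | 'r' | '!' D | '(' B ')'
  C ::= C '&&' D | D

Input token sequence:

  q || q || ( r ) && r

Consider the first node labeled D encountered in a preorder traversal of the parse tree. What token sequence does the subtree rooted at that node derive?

[B [B [B [C [D q]]] || [C [D q]]] || [C [C [D ( [B [C [D r]]] )]] && [D r]]]

q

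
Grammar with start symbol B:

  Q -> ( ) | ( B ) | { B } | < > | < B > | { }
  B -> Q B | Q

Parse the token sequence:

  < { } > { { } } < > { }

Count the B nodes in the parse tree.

6

[B [Q < [B [Q { }]] >] [B [Q { [B [Q { }]] }] [B [Q < >] [B [Q { }]]]]]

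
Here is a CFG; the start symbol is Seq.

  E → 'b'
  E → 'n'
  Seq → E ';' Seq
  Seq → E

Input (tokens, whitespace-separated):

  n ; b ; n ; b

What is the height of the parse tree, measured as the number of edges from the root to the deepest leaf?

[Seq [E n] ; [Seq [E b] ; [Seq [E n] ; [Seq [E b]]]]]

5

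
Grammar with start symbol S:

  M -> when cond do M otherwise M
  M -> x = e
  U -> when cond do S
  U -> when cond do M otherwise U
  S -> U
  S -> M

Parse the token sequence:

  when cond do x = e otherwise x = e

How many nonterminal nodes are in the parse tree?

4

[S [M when cond do [M x = e] otherwise [M x = e]]]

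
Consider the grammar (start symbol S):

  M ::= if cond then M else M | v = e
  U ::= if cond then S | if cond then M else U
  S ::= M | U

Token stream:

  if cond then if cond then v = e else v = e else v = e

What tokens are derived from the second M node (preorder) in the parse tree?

if cond then v = e else v = e

[S [M if cond then [M if cond then [M v = e] else [M v = e]] else [M v = e]]]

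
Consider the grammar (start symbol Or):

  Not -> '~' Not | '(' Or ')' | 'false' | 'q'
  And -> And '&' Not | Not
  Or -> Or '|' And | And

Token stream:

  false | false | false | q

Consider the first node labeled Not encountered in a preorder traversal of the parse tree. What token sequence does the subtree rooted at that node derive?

[Or [Or [Or [Or [And [Not false]]] | [And [Not false]]] | [And [Not false]]] | [And [Not q]]]

false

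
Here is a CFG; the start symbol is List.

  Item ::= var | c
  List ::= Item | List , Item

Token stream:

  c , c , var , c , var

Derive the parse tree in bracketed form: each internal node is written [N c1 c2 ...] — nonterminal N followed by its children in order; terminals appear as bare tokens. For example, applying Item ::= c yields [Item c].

[List [List [List [List [List [Item c]] , [Item c]] , [Item var]] , [Item c]] , [Item var]]

List
List , Item
List , Item , Item
List , Item , Item , Item
List , Item , Item , Item , Item
Item , Item , Item , Item , Item
c , Item , Item , Item , Item
c , c , Item , Item , Item
c , c , var , Item , Item
c , c , var , c , Item
c , c , var , c , var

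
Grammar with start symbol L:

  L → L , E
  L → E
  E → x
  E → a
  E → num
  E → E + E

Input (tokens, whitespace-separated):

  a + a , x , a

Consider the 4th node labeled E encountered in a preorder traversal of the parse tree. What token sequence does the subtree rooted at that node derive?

x

[L [L [L [E [E a] + [E a]]] , [E x]] , [E a]]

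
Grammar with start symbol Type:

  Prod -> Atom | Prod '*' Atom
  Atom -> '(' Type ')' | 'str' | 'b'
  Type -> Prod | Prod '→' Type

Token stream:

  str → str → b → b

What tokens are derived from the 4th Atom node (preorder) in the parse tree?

[Type [Prod [Atom str]] → [Type [Prod [Atom str]] → [Type [Prod [Atom b]] → [Type [Prod [Atom b]]]]]]

b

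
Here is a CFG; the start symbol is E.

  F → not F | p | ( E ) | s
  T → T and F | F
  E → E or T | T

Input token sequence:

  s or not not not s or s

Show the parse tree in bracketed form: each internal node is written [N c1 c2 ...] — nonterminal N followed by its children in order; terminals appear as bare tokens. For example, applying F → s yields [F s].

E
E or T
E or T or T
T or T or T
F or T or T
s or T or T
s or F or T
s or not F or T
s or not not F or T
s or not not not F or T
s or not not not s or T
s or not not not s or F
s or not not not s or s

[E [E [E [T [F s]]] or [T [F not [F not [F not [F s]]]]]] or [T [F s]]]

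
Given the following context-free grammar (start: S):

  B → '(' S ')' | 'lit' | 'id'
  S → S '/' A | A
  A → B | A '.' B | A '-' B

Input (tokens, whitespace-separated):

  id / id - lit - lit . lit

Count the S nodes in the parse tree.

[S [S [A [B id]]] / [A [A [A [A [B id]] - [B lit]] - [B lit]] . [B lit]]]

2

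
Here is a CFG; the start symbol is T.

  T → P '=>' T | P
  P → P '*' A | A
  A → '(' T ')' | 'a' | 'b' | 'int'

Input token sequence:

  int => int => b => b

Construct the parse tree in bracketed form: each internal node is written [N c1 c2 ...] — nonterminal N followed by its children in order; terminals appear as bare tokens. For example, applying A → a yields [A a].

[T [P [A int]] => [T [P [A int]] => [T [P [A b]] => [T [P [A b]]]]]]

T
P => T
A => T
int => T
int => P => T
int => A => T
int => int => T
int => int => P => T
int => int => A => T
int => int => b => T
int => int => b => P
int => int => b => A
int => int => b => b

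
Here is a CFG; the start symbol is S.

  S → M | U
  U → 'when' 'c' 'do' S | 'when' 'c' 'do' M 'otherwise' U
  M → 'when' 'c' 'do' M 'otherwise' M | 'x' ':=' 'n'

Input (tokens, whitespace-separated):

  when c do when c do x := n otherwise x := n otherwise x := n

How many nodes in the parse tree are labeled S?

[S [M when c do [M when c do [M x := n] otherwise [M x := n]] otherwise [M x := n]]]

1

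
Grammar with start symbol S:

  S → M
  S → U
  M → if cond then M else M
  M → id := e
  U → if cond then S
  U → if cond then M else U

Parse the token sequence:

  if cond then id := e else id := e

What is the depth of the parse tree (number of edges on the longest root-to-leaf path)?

3

[S [M if cond then [M id := e] else [M id := e]]]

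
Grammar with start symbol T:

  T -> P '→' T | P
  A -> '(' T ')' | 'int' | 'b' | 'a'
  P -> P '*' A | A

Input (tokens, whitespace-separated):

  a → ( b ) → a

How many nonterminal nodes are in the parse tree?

12

[T [P [A a]] → [T [P [A ( [T [P [A b]]] )]] → [T [P [A a]]]]]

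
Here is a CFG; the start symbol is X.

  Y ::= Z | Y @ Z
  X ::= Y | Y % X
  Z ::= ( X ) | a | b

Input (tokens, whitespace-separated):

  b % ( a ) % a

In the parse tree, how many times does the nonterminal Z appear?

4

[X [Y [Z b]] % [X [Y [Z ( [X [Y [Z a]]] )]] % [X [Y [Z a]]]]]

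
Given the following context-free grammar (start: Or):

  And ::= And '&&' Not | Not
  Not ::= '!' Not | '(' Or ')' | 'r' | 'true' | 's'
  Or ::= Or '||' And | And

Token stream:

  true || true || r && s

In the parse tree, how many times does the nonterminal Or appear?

3

[Or [Or [Or [And [Not true]]] || [And [Not true]]] || [And [And [Not r]] && [Not s]]]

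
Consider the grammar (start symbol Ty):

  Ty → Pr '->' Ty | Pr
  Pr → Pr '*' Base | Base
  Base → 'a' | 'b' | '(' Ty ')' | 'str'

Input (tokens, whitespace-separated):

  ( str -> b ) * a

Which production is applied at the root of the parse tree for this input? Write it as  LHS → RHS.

Ty → Pr

[Ty [Pr [Pr [Base ( [Ty [Pr [Base str]] -> [Ty [Pr [Base b]]]] )]] * [Base a]]]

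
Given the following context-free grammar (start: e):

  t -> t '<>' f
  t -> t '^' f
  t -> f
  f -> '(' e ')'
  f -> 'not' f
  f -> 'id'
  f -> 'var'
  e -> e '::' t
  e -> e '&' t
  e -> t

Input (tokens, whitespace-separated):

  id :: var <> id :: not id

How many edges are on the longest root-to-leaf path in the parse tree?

[e [e [e [t [f id]]] :: [t [t [f var]] <> [f id]]] :: [t [f not [f id]]]]

5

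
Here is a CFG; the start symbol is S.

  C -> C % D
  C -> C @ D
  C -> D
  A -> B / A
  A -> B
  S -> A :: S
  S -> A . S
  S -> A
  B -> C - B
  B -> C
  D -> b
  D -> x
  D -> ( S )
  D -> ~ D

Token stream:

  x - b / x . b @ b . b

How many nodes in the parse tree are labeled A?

4

[S [A [B [C [D x]] - [B [C [D b]]]] / [A [B [C [D x]]]]] . [S [A [B [C [C [D b]] @ [D b]]]] . [S [A [B [C [D b]]]]]]]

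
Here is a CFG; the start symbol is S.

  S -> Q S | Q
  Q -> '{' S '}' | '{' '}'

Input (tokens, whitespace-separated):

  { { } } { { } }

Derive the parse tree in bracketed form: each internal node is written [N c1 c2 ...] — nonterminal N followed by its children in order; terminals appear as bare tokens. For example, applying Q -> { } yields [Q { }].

S
Q S
{ S } S
{ Q } S
{ { } } S
{ { } } Q
{ { } } { S }
{ { } } { Q }
{ { } } { { } }

[S [Q { [S [Q { }]] }] [S [Q { [S [Q { }]] }]]]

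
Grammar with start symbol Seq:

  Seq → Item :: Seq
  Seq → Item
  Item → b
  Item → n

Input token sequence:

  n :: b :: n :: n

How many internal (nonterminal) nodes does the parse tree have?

[Seq [Item n] :: [Seq [Item b] :: [Seq [Item n] :: [Seq [Item n]]]]]

8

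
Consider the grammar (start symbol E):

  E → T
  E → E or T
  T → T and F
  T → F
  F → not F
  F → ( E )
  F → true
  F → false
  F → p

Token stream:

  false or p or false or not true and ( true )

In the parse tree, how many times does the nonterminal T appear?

6

[E [E [E [E [T [F false]]] or [T [F p]]] or [T [F false]]] or [T [T [F not [F true]]] and [F ( [E [T [F true]]] )]]]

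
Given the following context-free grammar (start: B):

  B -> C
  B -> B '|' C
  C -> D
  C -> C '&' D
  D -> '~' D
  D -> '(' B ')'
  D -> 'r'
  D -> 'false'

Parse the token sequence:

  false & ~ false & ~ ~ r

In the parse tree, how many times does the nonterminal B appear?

1

[B [C [C [C [D false]] & [D ~ [D false]]] & [D ~ [D ~ [D r]]]]]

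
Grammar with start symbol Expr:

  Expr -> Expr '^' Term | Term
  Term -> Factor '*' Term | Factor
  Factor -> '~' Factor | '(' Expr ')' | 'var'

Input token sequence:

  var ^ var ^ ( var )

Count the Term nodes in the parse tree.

4

[Expr [Expr [Expr [Term [Factor var]]] ^ [Term [Factor var]]] ^ [Term [Factor ( [Expr [Term [Factor var]]] )]]]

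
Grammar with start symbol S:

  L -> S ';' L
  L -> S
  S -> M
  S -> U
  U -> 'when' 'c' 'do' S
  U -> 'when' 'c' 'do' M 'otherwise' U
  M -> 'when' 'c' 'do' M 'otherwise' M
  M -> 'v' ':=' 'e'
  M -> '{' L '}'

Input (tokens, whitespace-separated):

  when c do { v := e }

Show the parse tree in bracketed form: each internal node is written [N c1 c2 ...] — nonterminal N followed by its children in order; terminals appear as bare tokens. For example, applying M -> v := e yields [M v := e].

S
U
when c do S
when c do M
when c do { L }
when c do { S }
when c do { M }
when c do { v := e }

[S [U when c do [S [M { [L [S [M v := e]]] }]]]]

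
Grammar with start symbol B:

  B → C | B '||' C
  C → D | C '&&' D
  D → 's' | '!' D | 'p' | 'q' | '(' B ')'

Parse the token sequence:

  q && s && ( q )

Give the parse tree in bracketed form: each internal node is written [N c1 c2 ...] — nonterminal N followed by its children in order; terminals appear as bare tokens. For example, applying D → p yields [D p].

B
C
C && D
C && D && D
D && D && D
q && D && D
q && s && D
q && s && ( B )
q && s && ( C )
q && s && ( D )
q && s && ( q )

[B [C [C [C [D q]] && [D s]] && [D ( [B [C [D q]]] )]]]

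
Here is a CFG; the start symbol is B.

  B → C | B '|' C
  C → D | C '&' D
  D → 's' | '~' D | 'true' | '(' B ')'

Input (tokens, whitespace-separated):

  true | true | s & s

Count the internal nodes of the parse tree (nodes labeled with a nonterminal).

[B [B [B [C [D true]]] | [C [D true]]] | [C [C [D s]] & [D s]]]

11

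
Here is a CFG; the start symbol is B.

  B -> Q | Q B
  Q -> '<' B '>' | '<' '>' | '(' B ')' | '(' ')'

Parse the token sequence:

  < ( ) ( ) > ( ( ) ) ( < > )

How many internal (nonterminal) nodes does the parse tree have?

14

[B [Q < [B [Q ( )] [B [Q ( )]]] >] [B [Q ( [B [Q ( )]] )] [B [Q ( [B [Q < >]] )]]]]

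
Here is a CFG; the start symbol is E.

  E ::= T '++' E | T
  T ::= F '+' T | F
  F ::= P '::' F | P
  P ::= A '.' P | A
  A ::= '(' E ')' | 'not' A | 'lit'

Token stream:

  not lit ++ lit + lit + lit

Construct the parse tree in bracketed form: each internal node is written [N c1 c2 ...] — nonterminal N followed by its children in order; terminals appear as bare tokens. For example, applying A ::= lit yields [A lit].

E
T ++ E
F ++ E
P ++ E
A ++ E
not A ++ E
not lit ++ E
not lit ++ T
not lit ++ F + T
not lit ++ P + T
not lit ++ A + T
not lit ++ lit + T
not lit ++ lit + F + T
not lit ++ lit + P + T
not lit ++ lit + A + T
not lit ++ lit + lit + T
not lit ++ lit + lit + F
not lit ++ lit + lit + P
not lit ++ lit + lit + A
not lit ++ lit + lit + lit

[E [T [F [P [A not [A lit]]]]] ++ [E [T [F [P [A lit]]] + [T [F [P [A lit]]] + [T [F [P [A lit]]]]]]]]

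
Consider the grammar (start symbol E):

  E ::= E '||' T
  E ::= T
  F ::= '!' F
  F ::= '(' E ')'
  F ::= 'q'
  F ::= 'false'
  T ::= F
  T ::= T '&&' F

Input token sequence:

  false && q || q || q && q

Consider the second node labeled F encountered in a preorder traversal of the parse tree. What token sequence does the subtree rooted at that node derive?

[E [E [E [T [T [F false]] && [F q]]] || [T [F q]]] || [T [T [F q]] && [F q]]]

q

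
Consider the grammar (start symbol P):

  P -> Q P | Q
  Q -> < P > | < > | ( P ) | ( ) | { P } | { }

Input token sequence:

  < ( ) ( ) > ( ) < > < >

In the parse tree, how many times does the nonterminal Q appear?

6

[P [Q < [P [Q ( )] [P [Q ( )]]] >] [P [Q ( )] [P [Q < >] [P [Q < >]]]]]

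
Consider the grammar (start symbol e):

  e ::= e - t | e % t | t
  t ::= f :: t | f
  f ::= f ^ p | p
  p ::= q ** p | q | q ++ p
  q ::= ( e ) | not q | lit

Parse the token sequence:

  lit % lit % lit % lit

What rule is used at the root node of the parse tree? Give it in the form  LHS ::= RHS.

[e [e [e [e [t [f [p [q lit]]]]] % [t [f [p [q lit]]]]] % [t [f [p [q lit]]]]] % [t [f [p [q lit]]]]]

e ::= e % t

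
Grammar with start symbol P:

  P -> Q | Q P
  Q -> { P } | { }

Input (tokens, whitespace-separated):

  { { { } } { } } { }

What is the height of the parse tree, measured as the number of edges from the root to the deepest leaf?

6

[P [Q { [P [Q { [P [Q { }]] }] [P [Q { }]]] }] [P [Q { }]]]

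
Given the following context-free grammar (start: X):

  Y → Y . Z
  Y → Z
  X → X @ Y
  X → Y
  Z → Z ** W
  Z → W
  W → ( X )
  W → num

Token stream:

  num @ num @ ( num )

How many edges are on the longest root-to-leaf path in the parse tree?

[X [X [X [Y [Z [W num]]]] @ [Y [Z [W num]]]] @ [Y [Z [W ( [X [Y [Z [W num]]]] )]]]]

8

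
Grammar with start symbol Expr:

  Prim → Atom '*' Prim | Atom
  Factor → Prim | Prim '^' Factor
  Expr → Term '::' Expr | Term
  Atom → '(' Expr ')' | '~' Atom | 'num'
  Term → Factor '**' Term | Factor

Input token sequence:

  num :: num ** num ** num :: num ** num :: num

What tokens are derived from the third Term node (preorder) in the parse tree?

num ** num

[Expr [Term [Factor [Prim [Atom num]]]] :: [Expr [Term [Factor [Prim [Atom num]]] ** [Term [Factor [Prim [Atom num]]] ** [Term [Factor [Prim [Atom num]]]]]] :: [Expr [Term [Factor [Prim [Atom num]]] ** [Term [Factor [Prim [Atom num]]]]] :: [Expr [Term [Factor [Prim [Atom num]]]]]]]]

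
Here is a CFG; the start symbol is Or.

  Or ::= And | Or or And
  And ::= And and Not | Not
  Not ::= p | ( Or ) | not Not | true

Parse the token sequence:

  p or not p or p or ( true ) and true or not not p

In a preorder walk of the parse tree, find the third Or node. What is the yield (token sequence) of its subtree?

[Or [Or [Or [Or [Or [And [Not p]]] or [And [Not not [Not p]]]] or [And [Not p]]] or [And [And [Not ( [Or [And [Not true]]] )]] and [Not true]]] or [And [Not not [Not not [Not p]]]]]

p or not p or p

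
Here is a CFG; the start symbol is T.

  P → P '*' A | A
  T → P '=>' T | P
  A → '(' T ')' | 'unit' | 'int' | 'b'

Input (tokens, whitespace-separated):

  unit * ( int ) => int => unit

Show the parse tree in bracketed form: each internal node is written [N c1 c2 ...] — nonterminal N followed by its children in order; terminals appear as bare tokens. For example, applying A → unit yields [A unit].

T
P => T
P * A => T
A * A => T
unit * A => T
unit * ( T ) => T
unit * ( P ) => T
unit * ( A ) => T
unit * ( int ) => T
unit * ( int ) => P => T
unit * ( int ) => A => T
unit * ( int ) => int => T
unit * ( int ) => int => P
unit * ( int ) => int => A
unit * ( int ) => int => unit

[T [P [P [A unit]] * [A ( [T [P [A int]]] )]] => [T [P [A int]] => [T [P [A unit]]]]]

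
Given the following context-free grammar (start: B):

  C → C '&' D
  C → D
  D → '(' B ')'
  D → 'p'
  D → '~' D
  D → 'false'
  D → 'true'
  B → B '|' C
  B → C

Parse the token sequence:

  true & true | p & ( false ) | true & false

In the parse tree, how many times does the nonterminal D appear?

7

[B [B [B [C [C [D true]] & [D true]]] | [C [C [D p]] & [D ( [B [C [D false]]] )]]] | [C [C [D true]] & [D false]]]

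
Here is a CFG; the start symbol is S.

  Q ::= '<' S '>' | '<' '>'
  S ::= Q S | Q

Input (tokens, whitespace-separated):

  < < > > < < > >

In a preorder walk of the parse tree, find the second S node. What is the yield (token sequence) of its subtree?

[S [Q < [S [Q < >]] >] [S [Q < [S [Q < >]] >]]]

< >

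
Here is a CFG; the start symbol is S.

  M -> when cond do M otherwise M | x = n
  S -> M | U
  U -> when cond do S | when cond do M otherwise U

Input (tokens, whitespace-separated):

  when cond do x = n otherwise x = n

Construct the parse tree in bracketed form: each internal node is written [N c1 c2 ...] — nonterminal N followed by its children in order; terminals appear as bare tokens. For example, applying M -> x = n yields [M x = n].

[S [M when cond do [M x = n] otherwise [M x = n]]]

S
M
when cond do M otherwise M
when cond do x = n otherwise M
when cond do x = n otherwise x = n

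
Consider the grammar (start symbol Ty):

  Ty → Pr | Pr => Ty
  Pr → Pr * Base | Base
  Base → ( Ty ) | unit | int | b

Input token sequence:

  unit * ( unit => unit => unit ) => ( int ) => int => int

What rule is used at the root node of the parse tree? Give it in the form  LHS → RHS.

Ty → Pr => Ty

[Ty [Pr [Pr [Base unit]] * [Base ( [Ty [Pr [Base unit]] => [Ty [Pr [Base unit]] => [Ty [Pr [Base unit]]]]] )]] => [Ty [Pr [Base ( [Ty [Pr [Base int]]] )]] => [Ty [Pr [Base int]] => [Ty [Pr [Base int]]]]]]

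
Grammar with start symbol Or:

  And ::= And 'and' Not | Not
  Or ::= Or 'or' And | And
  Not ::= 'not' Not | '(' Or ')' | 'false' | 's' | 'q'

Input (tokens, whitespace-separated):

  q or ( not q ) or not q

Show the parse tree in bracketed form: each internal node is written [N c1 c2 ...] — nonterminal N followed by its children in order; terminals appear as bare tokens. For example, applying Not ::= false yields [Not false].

[Or [Or [Or [And [Not q]]] or [And [Not ( [Or [And [Not not [Not q]]]] )]]] or [And [Not not [Not q]]]]

Or
Or or And
Or or And or And
And or And or And
Not or And or And
q or And or And
q or Not or And
q or ( Or ) or And
q or ( And ) or And
q or ( Not ) or And
q or ( not Not ) or And
q or ( not q ) or And
q or ( not q ) or Not
q or ( not q ) or not Not
q or ( not q ) or not q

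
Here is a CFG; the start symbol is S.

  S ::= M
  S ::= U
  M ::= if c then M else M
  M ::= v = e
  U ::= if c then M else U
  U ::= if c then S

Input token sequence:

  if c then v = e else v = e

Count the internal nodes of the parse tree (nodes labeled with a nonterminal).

4

[S [M if c then [M v = e] else [M v = e]]]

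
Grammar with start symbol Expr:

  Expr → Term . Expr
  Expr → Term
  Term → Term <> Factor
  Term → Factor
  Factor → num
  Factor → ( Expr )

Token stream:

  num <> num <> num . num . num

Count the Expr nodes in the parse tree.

[Expr [Term [Term [Term [Factor num]] <> [Factor num]] <> [Factor num]] . [Expr [Term [Factor num]] . [Expr [Term [Factor num]]]]]

3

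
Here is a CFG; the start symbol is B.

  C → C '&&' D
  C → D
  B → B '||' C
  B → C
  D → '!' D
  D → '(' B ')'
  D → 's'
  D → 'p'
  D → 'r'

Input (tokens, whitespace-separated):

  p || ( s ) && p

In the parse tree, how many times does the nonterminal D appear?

[B [B [C [D p]]] || [C [C [D ( [B [C [D s]]] )]] && [D p]]]

4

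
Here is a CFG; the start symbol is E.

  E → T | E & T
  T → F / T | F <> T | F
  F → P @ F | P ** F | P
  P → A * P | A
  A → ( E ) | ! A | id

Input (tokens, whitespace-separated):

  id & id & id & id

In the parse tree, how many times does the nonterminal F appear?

[E [E [E [E [T [F [P [A id]]]]] & [T [F [P [A id]]]]] & [T [F [P [A id]]]]] & [T [F [P [A id]]]]]

4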